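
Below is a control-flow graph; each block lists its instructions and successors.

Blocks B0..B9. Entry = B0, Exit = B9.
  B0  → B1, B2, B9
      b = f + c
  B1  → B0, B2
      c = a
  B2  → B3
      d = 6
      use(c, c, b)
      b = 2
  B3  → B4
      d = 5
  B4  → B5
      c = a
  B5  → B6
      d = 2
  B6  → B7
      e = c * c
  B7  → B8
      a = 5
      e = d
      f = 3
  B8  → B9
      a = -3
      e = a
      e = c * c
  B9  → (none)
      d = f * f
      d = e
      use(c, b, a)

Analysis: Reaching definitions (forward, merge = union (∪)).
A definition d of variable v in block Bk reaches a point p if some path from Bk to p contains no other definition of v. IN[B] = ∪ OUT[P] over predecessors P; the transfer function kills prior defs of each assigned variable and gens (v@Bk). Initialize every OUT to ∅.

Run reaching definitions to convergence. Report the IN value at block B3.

Answer: {b@B2, c@B1, d@B2}

Derivation:
Converged values:
  B0:  IN={b@B0, c@B1}  OUT={b@B0, c@B1}
  B1:  IN={b@B0, c@B1}  OUT={b@B0, c@B1}
  B2:  IN={b@B0, c@B1}  OUT={b@B2, c@B1, d@B2}
  B3:  IN={b@B2, c@B1, d@B2}  OUT={b@B2, c@B1, d@B3}
  B4:  IN={b@B2, c@B1, d@B3}  OUT={b@B2, c@B4, d@B3}
  B5:  IN={b@B2, c@B4, d@B3}  OUT={b@B2, c@B4, d@B5}
  B6:  IN={b@B2, c@B4, d@B5}  OUT={b@B2, c@B4, d@B5, e@B6}
  B7:  IN={b@B2, c@B4, d@B5, e@B6}  OUT={a@B7, b@B2, c@B4, d@B5, e@B7, f@B7}
  B8:  IN={a@B7, b@B2, c@B4, d@B5, e@B7, f@B7}  OUT={a@B8, b@B2, c@B4, d@B5, e@B8, f@B7}
  B9:  IN={a@B8, b@B0, b@B2, c@B1, c@B4, d@B5, e@B8, f@B7}  OUT={a@B8, b@B0, b@B2, c@B1, c@B4, d@B9, e@B8, f@B7}

Merge at B3: IN[B3] = OUT[B2] = {b@B2, c@B1, d@B2}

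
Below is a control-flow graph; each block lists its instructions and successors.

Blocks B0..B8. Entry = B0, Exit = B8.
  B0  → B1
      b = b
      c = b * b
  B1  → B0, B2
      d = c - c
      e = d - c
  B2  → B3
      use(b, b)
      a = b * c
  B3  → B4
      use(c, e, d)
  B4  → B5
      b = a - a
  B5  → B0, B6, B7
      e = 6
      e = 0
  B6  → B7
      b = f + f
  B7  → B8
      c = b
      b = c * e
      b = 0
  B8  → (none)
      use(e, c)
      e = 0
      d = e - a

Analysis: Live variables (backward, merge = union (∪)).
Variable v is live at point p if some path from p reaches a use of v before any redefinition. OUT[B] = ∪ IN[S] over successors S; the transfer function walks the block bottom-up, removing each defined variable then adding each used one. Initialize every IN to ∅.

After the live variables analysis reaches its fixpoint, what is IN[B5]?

Converged values:
  B0:   IN={b, f}   OUT={b, c, f}
  B1:   IN={b, c, f}   OUT={b, c, d, e, f}
  B2:   IN={b, c, d, e, f}   OUT={a, c, d, e, f}
  B3:   IN={a, c, d, e, f}   OUT={a, f}
  B4:   IN={a, f}   OUT={a, b, f}
  B5:   IN={a, b, f}   OUT={a, b, e, f}
  B6:   IN={a, e, f}   OUT={a, b, e}
  B7:   IN={a, b, e}   OUT={a, c, e}
  B8:   IN={a, c, e}   OUT={}

Merge at B5: OUT[B5] = IN[B0] ⊔ IN[B6] ⊔ IN[B7] = {a, b, e, f}
Applying B5's transfer function to that OUT value gives IN[B5] (row B5 above).

Answer: {a, b, f}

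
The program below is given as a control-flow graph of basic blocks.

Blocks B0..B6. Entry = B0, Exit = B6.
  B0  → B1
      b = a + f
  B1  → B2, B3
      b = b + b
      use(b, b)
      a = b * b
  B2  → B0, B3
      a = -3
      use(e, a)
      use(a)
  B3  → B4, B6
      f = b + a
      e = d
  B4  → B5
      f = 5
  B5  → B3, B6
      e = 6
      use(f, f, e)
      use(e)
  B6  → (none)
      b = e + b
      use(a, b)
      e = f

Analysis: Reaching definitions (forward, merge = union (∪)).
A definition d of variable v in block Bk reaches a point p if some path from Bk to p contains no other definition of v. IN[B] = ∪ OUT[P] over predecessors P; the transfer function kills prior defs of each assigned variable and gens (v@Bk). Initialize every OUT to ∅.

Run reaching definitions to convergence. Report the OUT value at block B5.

Answer: {a@B1, a@B2, b@B1, e@B5, f@B4}

Derivation:
Fixpoint table:
  B0: | IN={a@B2, b@B1} | OUT={a@B2, b@B0}
  B1: | IN={a@B2, b@B0} | OUT={a@B1, b@B1}
  B2: | IN={a@B1, b@B1} | OUT={a@B2, b@B1}
  B3: | IN={a@B1, a@B2, b@B1, e@B5, f@B4} | OUT={a@B1, a@B2, b@B1, e@B3, f@B3}
  B4: | IN={a@B1, a@B2, b@B1, e@B3, f@B3} | OUT={a@B1, a@B2, b@B1, e@B3, f@B4}
  B5: | IN={a@B1, a@B2, b@B1, e@B3, f@B4} | OUT={a@B1, a@B2, b@B1, e@B5, f@B4}
  B6: | IN={a@B1, a@B2, b@B1, e@B3, e@B5, f@B3, f@B4} | OUT={a@B1, a@B2, b@B6, e@B6, f@B3, f@B4}

Merge at B5: IN[B5] = OUT[B4] = {a@B1, a@B2, b@B1, e@B3, f@B4}
Applying B5's transfer function to that IN value gives OUT[B5] (row B5 above).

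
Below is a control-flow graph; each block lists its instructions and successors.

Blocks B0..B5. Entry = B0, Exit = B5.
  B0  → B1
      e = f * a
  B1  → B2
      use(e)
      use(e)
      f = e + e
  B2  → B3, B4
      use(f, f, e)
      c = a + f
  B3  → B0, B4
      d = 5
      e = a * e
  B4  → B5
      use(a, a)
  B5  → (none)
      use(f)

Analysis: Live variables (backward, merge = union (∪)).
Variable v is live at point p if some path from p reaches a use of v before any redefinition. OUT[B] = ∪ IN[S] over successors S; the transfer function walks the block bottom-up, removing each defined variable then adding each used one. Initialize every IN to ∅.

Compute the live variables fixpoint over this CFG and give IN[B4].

Per-block solution:
  B0:  IN={a, f}  OUT={a, e}
  B1:  IN={a, e}  OUT={a, e, f}
  B2:  IN={a, e, f}  OUT={a, e, f}
  B3:  IN={a, e, f}  OUT={a, f}
  B4:  IN={a, f}  OUT={f}
  B5:  IN={f}  OUT={}

Merge at B4: OUT[B4] = IN[B5] = {f}
Applying B4's transfer function to that OUT value gives IN[B4] (row B4 above).

Answer: {a, f}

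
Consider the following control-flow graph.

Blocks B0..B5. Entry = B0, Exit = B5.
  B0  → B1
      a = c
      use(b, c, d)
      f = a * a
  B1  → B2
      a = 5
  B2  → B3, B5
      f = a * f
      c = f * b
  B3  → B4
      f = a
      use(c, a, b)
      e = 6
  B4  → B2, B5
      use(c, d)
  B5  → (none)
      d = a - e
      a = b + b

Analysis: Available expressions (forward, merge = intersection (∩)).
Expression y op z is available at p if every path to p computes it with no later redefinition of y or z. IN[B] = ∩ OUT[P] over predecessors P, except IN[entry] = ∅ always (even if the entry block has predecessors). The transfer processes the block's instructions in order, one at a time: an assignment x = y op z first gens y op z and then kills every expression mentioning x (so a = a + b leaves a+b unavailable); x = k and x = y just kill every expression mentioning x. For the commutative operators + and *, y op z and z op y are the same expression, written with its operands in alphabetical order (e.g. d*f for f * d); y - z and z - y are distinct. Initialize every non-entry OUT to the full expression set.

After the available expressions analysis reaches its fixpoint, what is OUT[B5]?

Converged values:
  B0:  IN={}  OUT={a*a}
  B1:  IN={a*a}  OUT={}
  B2:  IN={}  OUT={b*f}
  B3:  IN={b*f}  OUT={}
  B4:  IN={}  OUT={}
  B5:  IN={}  OUT={b+b}

Merge at B5: IN[B5] = OUT[B2] ∩ OUT[B4] = {}
Applying B5's transfer function to that IN value gives OUT[B5] (row B5 above).

Answer: {b+b}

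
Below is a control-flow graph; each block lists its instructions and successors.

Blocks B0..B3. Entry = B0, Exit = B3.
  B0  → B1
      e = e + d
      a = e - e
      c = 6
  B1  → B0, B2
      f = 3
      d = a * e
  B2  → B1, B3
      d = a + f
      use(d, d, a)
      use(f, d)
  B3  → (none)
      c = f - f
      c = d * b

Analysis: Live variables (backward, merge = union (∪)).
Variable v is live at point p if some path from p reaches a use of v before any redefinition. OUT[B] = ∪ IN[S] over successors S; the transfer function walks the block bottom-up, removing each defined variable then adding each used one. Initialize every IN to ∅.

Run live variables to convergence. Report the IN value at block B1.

Answer: {a, b, e}

Trace:
Per-block solution:
  B0: | IN={b, d, e} | OUT={a, b, e}
  B1: | IN={a, b, e} | OUT={a, b, d, e, f}
  B2: | IN={a, b, e, f} | OUT={a, b, d, e, f}
  B3: | IN={b, d, f} | OUT={}

Merge at B1: OUT[B1] = IN[B0] ⊔ IN[B2] = {a, b, d, e, f}
Applying B1's transfer function to that OUT value gives IN[B1] (row B1 above).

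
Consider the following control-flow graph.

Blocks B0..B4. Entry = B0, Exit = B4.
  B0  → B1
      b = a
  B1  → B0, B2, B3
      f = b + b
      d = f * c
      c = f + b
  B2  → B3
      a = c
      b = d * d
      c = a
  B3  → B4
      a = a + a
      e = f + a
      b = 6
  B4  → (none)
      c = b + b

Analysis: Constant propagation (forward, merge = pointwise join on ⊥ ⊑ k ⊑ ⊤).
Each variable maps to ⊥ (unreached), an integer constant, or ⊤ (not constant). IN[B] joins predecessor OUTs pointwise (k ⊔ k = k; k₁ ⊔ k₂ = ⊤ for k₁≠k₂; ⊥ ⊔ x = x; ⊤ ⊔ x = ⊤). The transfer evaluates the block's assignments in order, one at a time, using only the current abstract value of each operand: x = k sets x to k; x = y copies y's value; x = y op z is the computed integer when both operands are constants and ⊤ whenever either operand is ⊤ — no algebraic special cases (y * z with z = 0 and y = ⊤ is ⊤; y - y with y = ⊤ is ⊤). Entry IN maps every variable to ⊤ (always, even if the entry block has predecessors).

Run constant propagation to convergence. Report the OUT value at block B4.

Answer: {a: ⊤, b: 6, c: 12, d: ⊤, e: ⊤, f: ⊤}

Trace:
Converged values:
  B0: | IN=(all ⊤) | OUT=(all ⊤)
  B1: | IN=(all ⊤) | OUT=(all ⊤)
  B2: | IN=(all ⊤) | OUT=(all ⊤)
  B3: | IN=(all ⊤) | OUT={b:6; rest ⊤}
  B4: | IN={b:6; rest ⊤} | OUT={b:6, c:12; rest ⊤}

Merge at B4: IN[B4] = OUT[B3] = {a: ⊤, b: 6, c: ⊤, d: ⊤, e: ⊤, f: ⊤}
Applying B4's transfer function to that IN value gives OUT[B4] (row B4 above).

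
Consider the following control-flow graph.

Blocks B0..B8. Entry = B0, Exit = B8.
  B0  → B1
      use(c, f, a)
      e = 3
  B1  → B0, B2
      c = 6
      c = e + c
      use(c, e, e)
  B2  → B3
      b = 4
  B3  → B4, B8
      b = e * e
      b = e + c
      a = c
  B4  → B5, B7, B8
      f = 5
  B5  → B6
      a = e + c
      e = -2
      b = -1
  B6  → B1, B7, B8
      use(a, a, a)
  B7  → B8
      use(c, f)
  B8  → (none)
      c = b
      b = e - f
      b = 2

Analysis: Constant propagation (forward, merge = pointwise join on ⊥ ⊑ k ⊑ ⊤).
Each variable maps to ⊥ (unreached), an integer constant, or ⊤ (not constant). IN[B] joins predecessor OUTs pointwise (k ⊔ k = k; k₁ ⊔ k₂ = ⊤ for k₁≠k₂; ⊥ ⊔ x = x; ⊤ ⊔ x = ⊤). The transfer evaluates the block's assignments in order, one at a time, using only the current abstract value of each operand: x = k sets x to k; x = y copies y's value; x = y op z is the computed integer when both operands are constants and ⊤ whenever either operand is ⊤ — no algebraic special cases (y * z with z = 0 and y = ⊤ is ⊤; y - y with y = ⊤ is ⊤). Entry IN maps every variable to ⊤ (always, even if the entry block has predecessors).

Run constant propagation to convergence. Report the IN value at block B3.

Per-block solution:
  B0: | IN=(all ⊤) | OUT={e:3; rest ⊤}
  B1: | IN=(all ⊤) | OUT=(all ⊤)
  B2: | IN=(all ⊤) | OUT={b:4; rest ⊤}
  B3: | IN={b:4; rest ⊤} | OUT=(all ⊤)
  B4: | IN=(all ⊤) | OUT={f:5; rest ⊤}
  B5: | IN={f:5; rest ⊤} | OUT={b:-1, e:-2, f:5; rest ⊤}
  B6: | IN={b:-1, e:-2, f:5; rest ⊤} | OUT={b:-1, e:-2, f:5; rest ⊤}
  B7: | IN={f:5; rest ⊤} | OUT={f:5; rest ⊤}
  B8: | IN=(all ⊤) | OUT={b:2; rest ⊤}

Merge at B3: IN[B3] = OUT[B2] = {a: ⊤, b: 4, c: ⊤, d: ⊤, e: ⊤, f: ⊤}

Answer: {a: ⊤, b: 4, c: ⊤, d: ⊤, e: ⊤, f: ⊤}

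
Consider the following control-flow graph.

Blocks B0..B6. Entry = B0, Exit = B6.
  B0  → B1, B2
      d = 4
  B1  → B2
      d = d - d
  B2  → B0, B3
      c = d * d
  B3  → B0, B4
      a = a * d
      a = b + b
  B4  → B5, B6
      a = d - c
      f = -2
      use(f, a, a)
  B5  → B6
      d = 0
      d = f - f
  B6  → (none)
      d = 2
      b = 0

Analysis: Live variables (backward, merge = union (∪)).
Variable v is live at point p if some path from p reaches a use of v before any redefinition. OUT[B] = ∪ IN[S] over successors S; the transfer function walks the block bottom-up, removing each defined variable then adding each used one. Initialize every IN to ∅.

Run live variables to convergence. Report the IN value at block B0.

Answer: {a, b}

Working:
Converged values:
  B0:  IN={a, b}  OUT={a, b, d}
  B1:  IN={a, b, d}  OUT={a, b, d}
  B2:  IN={a, b, d}  OUT={a, b, c, d}
  B3:  IN={a, b, c, d}  OUT={a, b, c, d}
  B4:  IN={c, d}  OUT={f}
  B5:  IN={f}  OUT={}
  B6:  IN={}  OUT={}

Merge at B0: OUT[B0] = IN[B1] ⊔ IN[B2] = {a, b, d}
Applying B0's transfer function to that OUT value gives IN[B0] (row B0 above).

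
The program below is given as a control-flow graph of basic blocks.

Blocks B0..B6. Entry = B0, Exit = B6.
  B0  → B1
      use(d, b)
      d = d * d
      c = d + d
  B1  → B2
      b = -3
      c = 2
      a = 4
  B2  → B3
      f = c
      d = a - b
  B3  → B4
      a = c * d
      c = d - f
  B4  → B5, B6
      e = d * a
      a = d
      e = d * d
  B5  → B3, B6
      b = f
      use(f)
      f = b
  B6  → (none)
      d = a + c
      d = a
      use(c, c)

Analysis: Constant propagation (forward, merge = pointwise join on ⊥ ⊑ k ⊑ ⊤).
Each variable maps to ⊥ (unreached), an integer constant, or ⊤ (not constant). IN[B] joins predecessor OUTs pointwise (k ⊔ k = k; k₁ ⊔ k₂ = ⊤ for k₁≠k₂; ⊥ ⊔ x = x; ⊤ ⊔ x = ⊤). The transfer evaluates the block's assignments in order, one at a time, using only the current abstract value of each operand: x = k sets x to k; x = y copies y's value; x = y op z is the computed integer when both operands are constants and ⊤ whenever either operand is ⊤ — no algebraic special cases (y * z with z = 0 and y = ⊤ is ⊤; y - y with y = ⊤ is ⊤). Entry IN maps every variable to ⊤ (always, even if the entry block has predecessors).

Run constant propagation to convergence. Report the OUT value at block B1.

Answer: {a: 4, b: -3, c: 2, d: ⊤, e: ⊤, f: ⊤}

Working:
Converged values:
  B0:   IN=(all ⊤)   OUT=(all ⊤)
  B1:   IN=(all ⊤)   OUT={a:4, b:-3, c:2; rest ⊤}
  B2:   IN={a:4, b:-3, c:2; rest ⊤}   OUT={a:4, b:-3, c:2, d:7, f:2; rest ⊤}
  B3:   IN={d:7, f:2; rest ⊤}   OUT={c:5, d:7, f:2; rest ⊤}
  B4:   IN={c:5, d:7, f:2; rest ⊤}   OUT={a:7, c:5, d:7, e:49, f:2; rest ⊤}
  B5:   IN={a:7, c:5, d:7, e:49, f:2; rest ⊤}   OUT={a:7, b:2, c:5, d:7, e:49, f:2; rest ⊤}
  B6:   IN={a:7, c:5, d:7, e:49, f:2; rest ⊤}   OUT={a:7, c:5, d:7, e:49, f:2; rest ⊤}

Merge at B1: IN[B1] = OUT[B0] = {a: ⊤, b: ⊤, c: ⊤, d: ⊤, e: ⊤, f: ⊤}
Applying B1's transfer function to that IN value gives OUT[B1] (row B1 above).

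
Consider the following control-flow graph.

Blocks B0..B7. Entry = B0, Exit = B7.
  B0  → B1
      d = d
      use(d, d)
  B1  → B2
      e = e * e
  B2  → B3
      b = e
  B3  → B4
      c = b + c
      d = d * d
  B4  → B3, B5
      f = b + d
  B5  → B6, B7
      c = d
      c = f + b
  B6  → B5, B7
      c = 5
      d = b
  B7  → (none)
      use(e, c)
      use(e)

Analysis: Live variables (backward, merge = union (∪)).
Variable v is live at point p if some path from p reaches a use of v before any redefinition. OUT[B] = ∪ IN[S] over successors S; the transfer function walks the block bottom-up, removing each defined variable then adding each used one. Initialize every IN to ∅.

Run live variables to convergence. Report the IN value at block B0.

Converged values:
  B0:   IN={c, d, e}   OUT={c, d, e}
  B1:   IN={c, d, e}   OUT={c, d, e}
  B2:   IN={c, d, e}   OUT={b, c, d, e}
  B3:   IN={b, c, d, e}   OUT={b, c, d, e}
  B4:   IN={b, c, d, e}   OUT={b, c, d, e, f}
  B5:   IN={b, d, e, f}   OUT={b, c, e, f}
  B6:   IN={b, e, f}   OUT={b, c, d, e, f}
  B7:   IN={c, e}   OUT={}

Merge at B0: OUT[B0] = IN[B1] = {c, d, e}
Applying B0's transfer function to that OUT value gives IN[B0] (row B0 above).

Answer: {c, d, e}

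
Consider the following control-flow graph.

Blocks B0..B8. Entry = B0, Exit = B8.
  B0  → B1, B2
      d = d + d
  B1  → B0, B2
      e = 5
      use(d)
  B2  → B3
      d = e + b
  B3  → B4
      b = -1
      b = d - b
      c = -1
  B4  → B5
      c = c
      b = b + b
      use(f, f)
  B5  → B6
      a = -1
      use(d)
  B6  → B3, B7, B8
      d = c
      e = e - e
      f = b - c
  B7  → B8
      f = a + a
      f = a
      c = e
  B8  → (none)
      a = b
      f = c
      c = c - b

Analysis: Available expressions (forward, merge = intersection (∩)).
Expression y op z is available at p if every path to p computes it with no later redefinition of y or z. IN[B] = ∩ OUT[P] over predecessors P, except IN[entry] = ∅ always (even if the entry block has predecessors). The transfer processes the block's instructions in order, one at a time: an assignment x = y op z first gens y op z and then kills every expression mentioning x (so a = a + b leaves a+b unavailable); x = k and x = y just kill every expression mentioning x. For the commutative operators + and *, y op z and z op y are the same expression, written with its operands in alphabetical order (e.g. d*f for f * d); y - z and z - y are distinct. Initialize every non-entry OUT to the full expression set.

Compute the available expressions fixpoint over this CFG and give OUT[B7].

Converged values:
  B0:   IN={}   OUT={}
  B1:   IN={}   OUT={}
  B2:   IN={}   OUT={b+e}
  B3:   IN={}   OUT={}
  B4:   IN={}   OUT={}
  B5:   IN={}   OUT={}
  B6:   IN={}   OUT={b-c}
  B7:   IN={b-c}   OUT={a+a}
  B8:   IN={}   OUT={}

Merge at B7: IN[B7] = OUT[B6] = {b-c}
Applying B7's transfer function to that IN value gives OUT[B7] (row B7 above).

Answer: {a+a}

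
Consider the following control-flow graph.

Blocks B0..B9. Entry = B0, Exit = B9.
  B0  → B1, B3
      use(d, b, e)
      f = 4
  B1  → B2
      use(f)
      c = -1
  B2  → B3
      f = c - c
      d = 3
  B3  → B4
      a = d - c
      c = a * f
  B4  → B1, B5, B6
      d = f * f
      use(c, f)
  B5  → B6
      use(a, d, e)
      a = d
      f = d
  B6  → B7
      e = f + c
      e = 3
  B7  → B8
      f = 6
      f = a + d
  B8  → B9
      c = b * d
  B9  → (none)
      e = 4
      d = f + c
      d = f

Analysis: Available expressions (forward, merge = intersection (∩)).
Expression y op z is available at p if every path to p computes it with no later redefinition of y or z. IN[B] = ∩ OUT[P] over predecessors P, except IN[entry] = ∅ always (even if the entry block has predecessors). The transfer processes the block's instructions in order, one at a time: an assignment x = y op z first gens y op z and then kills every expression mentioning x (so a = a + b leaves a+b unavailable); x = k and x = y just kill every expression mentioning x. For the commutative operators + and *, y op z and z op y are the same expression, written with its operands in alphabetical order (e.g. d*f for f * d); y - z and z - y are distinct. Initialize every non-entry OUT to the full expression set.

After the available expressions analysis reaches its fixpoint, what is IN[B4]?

Answer: {a*f}

Derivation:
Converged values:
  B0:  IN={}  OUT={}
  B1:  IN={}  OUT={}
  B2:  IN={}  OUT={c-c}
  B3:  IN={}  OUT={a*f}
  B4:  IN={a*f}  OUT={a*f, f*f}
  B5:  IN={a*f, f*f}  OUT={}
  B6:  IN={}  OUT={c+f}
  B7:  IN={c+f}  OUT={a+d}
  B8:  IN={a+d}  OUT={a+d, b*d}
  B9:  IN={a+d, b*d}  OUT={c+f}

Merge at B4: IN[B4] = OUT[B3] = {a*f}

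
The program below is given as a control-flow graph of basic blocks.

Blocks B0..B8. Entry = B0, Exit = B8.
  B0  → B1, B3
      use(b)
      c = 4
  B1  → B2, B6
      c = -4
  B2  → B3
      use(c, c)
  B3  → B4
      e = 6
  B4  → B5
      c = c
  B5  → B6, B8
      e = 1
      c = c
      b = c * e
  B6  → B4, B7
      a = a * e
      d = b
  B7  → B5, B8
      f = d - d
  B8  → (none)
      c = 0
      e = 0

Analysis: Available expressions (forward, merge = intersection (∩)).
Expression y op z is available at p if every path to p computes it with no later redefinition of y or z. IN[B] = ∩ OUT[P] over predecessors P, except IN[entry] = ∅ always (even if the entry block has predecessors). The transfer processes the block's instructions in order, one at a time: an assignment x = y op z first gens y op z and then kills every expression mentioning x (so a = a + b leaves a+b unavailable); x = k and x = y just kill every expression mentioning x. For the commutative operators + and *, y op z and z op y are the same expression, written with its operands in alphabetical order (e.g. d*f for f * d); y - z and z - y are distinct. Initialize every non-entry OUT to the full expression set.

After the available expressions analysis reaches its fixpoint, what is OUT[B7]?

Converged values:
  B0:   IN={}   OUT={}
  B1:   IN={}   OUT={}
  B2:   IN={}   OUT={}
  B3:   IN={}   OUT={}
  B4:   IN={}   OUT={}
  B5:   IN={}   OUT={c*e}
  B6:   IN={}   OUT={}
  B7:   IN={}   OUT={d-d}
  B8:   IN={}   OUT={}

Merge at B7: IN[B7] = OUT[B6] = {}
Applying B7's transfer function to that IN value gives OUT[B7] (row B7 above).

Answer: {d-d}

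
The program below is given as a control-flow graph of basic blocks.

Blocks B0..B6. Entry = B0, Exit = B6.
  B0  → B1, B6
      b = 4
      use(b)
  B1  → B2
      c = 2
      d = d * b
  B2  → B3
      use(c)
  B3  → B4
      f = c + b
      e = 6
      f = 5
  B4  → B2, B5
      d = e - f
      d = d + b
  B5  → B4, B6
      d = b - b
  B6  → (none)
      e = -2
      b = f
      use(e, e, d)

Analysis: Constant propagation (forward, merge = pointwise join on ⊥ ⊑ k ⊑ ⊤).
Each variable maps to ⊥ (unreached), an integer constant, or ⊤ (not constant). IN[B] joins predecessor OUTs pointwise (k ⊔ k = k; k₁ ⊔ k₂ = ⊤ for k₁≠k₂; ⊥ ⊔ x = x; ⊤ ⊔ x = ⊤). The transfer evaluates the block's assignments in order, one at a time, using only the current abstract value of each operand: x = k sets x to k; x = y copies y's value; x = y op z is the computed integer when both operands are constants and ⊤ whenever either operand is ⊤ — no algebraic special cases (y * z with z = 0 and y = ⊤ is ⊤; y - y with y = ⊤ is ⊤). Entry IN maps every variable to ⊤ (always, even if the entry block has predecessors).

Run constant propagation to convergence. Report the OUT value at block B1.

Per-block solution:
  B0:  IN=(all ⊤)  OUT={b:4; rest ⊤}
  B1:  IN={b:4; rest ⊤}  OUT={b:4, c:2; rest ⊤}
  B2:  IN={b:4, c:2; rest ⊤}  OUT={b:4, c:2; rest ⊤}
  B3:  IN={b:4, c:2; rest ⊤}  OUT={b:4, c:2, e:6, f:5; rest ⊤}
  B4:  IN={b:4, c:2, e:6, f:5; rest ⊤}  OUT={b:4, c:2, d:5, e:6, f:5; rest ⊤}
  B5:  IN={b:4, c:2, d:5, e:6, f:5; rest ⊤}  OUT={b:4, c:2, d:0, e:6, f:5; rest ⊤}
  B6:  IN={b:4; rest ⊤}  OUT={e:-2; rest ⊤}

Merge at B1: IN[B1] = OUT[B0] = {a: ⊤, b: 4, c: ⊤, d: ⊤, e: ⊤, f: ⊤}
Applying B1's transfer function to that IN value gives OUT[B1] (row B1 above).

Answer: {a: ⊤, b: 4, c: 2, d: ⊤, e: ⊤, f: ⊤}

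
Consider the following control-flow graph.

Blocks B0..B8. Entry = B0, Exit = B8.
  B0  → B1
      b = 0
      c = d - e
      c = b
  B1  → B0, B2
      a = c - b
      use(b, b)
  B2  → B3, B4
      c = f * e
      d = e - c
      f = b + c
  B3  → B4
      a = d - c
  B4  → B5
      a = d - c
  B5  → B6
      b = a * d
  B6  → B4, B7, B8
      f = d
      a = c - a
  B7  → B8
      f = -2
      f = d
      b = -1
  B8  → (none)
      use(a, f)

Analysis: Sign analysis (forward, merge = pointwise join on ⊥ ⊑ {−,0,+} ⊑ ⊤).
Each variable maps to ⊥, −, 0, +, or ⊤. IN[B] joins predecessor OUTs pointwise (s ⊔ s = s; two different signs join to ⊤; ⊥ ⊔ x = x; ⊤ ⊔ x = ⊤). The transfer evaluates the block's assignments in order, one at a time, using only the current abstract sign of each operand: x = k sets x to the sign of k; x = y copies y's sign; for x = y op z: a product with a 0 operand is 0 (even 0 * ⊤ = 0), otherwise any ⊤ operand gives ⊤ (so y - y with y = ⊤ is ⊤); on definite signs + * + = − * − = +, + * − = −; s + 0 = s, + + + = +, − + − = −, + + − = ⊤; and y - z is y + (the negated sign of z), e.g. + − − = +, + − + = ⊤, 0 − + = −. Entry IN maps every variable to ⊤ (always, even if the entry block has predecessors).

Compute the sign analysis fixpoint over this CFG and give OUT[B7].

Fixpoint table:
  B0:  IN=(all ⊤)  OUT={b:0, c:0; rest ⊤}
  B1:  IN={b:0, c:0; rest ⊤}  OUT={a:0, b:0, c:0; rest ⊤}
  B2:  IN={a:0, b:0, c:0; rest ⊤}  OUT={a:0, b:0; rest ⊤}
  B3:  IN={a:0, b:0; rest ⊤}  OUT={b:0; rest ⊤}
  B4:  IN=(all ⊤)  OUT=(all ⊤)
  B5:  IN=(all ⊤)  OUT=(all ⊤)
  B6:  IN=(all ⊤)  OUT=(all ⊤)
  B7:  IN=(all ⊤)  OUT={b:-; rest ⊤}
  B8:  IN=(all ⊤)  OUT=(all ⊤)

Merge at B7: IN[B7] = OUT[B6] = {a: ⊤, b: ⊤, c: ⊤, d: ⊤, e: ⊤, f: ⊤}
Applying B7's transfer function to that IN value gives OUT[B7] (row B7 above).

Answer: {a: ⊤, b: -, c: ⊤, d: ⊤, e: ⊤, f: ⊤}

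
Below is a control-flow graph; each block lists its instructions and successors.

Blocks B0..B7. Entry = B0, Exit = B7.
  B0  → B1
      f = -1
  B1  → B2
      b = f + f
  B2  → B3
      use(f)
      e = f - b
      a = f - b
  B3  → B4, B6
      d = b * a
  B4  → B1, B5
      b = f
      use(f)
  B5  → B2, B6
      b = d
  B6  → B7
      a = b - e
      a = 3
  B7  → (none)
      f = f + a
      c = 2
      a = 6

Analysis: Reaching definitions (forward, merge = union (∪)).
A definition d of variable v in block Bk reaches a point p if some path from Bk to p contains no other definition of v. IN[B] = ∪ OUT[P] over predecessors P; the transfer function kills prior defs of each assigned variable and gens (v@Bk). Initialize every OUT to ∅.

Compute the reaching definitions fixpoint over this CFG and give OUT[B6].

Converged values:
  B0:   IN={}   OUT={f@B0}
  B1:   IN={a@B2, b@B4, d@B3, e@B2, f@B0}   OUT={a@B2, b@B1, d@B3, e@B2, f@B0}
  B2:   IN={a@B2, b@B1, b@B5, d@B3, e@B2, f@B0}   OUT={a@B2, b@B1, b@B5, d@B3, e@B2, f@B0}
  B3:   IN={a@B2, b@B1, b@B5, d@B3, e@B2, f@B0}   OUT={a@B2, b@B1, b@B5, d@B3, e@B2, f@B0}
  B4:   IN={a@B2, b@B1, b@B5, d@B3, e@B2, f@B0}   OUT={a@B2, b@B4, d@B3, e@B2, f@B0}
  B5:   IN={a@B2, b@B4, d@B3, e@B2, f@B0}   OUT={a@B2, b@B5, d@B3, e@B2, f@B0}
  B6:   IN={a@B2, b@B1, b@B5, d@B3, e@B2, f@B0}   OUT={a@B6, b@B1, b@B5, d@B3, e@B2, f@B0}
  B7:   IN={a@B6, b@B1, b@B5, d@B3, e@B2, f@B0}   OUT={a@B7, b@B1, b@B5, c@B7, d@B3, e@B2, f@B7}

Merge at B6: IN[B6] = OUT[B3] ⊔ OUT[B5] = {a@B2, b@B1, b@B5, d@B3, e@B2, f@B0}
Applying B6's transfer function to that IN value gives OUT[B6] (row B6 above).

Answer: {a@B6, b@B1, b@B5, d@B3, e@B2, f@B0}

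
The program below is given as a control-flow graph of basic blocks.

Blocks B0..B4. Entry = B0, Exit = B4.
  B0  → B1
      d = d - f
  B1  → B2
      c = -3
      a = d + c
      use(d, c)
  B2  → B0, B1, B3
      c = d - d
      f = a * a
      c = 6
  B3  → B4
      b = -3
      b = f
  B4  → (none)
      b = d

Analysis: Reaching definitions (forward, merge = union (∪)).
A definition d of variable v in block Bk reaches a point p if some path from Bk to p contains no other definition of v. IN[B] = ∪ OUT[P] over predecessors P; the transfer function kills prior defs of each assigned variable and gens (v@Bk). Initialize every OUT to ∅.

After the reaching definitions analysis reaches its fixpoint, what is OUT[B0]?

Converged values:
  B0:  IN={a@B1, c@B2, d@B0, f@B2}  OUT={a@B1, c@B2, d@B0, f@B2}
  B1:  IN={a@B1, c@B2, d@B0, f@B2}  OUT={a@B1, c@B1, d@B0, f@B2}
  B2:  IN={a@B1, c@B1, d@B0, f@B2}  OUT={a@B1, c@B2, d@B0, f@B2}
  B3:  IN={a@B1, c@B2, d@B0, f@B2}  OUT={a@B1, b@B3, c@B2, d@B0, f@B2}
  B4:  IN={a@B1, b@B3, c@B2, d@B0, f@B2}  OUT={a@B1, b@B4, c@B2, d@B0, f@B2}

Merge at B0 (entry node, so the boundary value {} is joined with the incoming edge(s)): IN[B0] = {} ⊔ OUT[B2] = {a@B1, c@B2, d@B0, f@B2}
Applying B0's transfer function to that IN value gives OUT[B0] (row B0 above).

Answer: {a@B1, c@B2, d@B0, f@B2}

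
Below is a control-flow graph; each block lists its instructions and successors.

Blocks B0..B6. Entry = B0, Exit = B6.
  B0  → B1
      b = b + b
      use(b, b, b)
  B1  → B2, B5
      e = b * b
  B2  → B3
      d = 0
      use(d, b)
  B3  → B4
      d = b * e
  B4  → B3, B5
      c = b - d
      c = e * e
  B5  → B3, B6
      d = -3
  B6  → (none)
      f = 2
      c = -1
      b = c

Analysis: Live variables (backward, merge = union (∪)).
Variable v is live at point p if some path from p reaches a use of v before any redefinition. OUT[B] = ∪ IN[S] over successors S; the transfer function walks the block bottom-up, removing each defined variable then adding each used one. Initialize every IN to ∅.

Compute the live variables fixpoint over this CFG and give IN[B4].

Answer: {b, d, e}

Derivation:
Per-block solution:
  B0:   IN={b}   OUT={b}
  B1:   IN={b}   OUT={b, e}
  B2:   IN={b, e}   OUT={b, e}
  B3:   IN={b, e}   OUT={b, d, e}
  B4:   IN={b, d, e}   OUT={b, e}
  B5:   IN={b, e}   OUT={b, e}
  B6:   IN={}   OUT={}

Merge at B4: OUT[B4] = IN[B3] ⊔ IN[B5] = {b, e}
Applying B4's transfer function to that OUT value gives IN[B4] (row B4 above).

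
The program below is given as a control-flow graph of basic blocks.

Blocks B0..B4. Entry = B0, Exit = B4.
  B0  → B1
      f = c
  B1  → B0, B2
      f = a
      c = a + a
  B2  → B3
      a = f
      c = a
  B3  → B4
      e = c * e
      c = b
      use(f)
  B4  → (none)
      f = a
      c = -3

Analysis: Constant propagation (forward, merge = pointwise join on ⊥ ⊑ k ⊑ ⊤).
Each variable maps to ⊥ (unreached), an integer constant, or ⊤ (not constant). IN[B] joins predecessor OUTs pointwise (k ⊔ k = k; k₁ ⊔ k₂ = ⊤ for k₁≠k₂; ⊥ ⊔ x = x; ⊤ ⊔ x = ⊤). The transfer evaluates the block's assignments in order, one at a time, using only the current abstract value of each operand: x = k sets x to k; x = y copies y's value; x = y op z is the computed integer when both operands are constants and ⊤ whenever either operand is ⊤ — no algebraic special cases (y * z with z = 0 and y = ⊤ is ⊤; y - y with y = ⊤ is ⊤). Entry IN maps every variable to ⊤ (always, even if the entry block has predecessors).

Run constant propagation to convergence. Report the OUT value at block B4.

Answer: {a: ⊤, b: ⊤, c: -3, d: ⊤, e: ⊤, f: ⊤}

Derivation:
Fixpoint table:
  B0:  IN=(all ⊤)  OUT=(all ⊤)
  B1:  IN=(all ⊤)  OUT=(all ⊤)
  B2:  IN=(all ⊤)  OUT=(all ⊤)
  B3:  IN=(all ⊤)  OUT=(all ⊤)
  B4:  IN=(all ⊤)  OUT={c:-3; rest ⊤}

Merge at B4: IN[B4] = OUT[B3] = {a: ⊤, b: ⊤, c: ⊤, d: ⊤, e: ⊤, f: ⊤}
Applying B4's transfer function to that IN value gives OUT[B4] (row B4 above).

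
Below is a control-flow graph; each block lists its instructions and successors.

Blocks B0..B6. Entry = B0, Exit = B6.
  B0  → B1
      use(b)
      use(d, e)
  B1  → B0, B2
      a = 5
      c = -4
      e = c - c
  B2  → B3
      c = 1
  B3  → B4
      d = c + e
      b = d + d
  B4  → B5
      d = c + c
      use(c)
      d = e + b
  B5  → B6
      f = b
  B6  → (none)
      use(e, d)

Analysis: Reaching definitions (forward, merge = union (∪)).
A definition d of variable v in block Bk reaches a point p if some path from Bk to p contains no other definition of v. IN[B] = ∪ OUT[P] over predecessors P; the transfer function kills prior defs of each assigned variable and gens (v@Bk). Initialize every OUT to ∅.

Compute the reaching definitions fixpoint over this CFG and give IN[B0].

Fixpoint table:
  B0: | IN={a@B1, c@B1, e@B1} | OUT={a@B1, c@B1, e@B1}
  B1: | IN={a@B1, c@B1, e@B1} | OUT={a@B1, c@B1, e@B1}
  B2: | IN={a@B1, c@B1, e@B1} | OUT={a@B1, c@B2, e@B1}
  B3: | IN={a@B1, c@B2, e@B1} | OUT={a@B1, b@B3, c@B2, d@B3, e@B1}
  B4: | IN={a@B1, b@B3, c@B2, d@B3, e@B1} | OUT={a@B1, b@B3, c@B2, d@B4, e@B1}
  B5: | IN={a@B1, b@B3, c@B2, d@B4, e@B1} | OUT={a@B1, b@B3, c@B2, d@B4, e@B1, f@B5}
  B6: | IN={a@B1, b@B3, c@B2, d@B4, e@B1, f@B5} | OUT={a@B1, b@B3, c@B2, d@B4, e@B1, f@B5}

Merge at B0 (entry node, so the boundary value {} is joined with the incoming edge(s)): IN[B0] = {} ⊔ OUT[B1] = {a@B1, c@B1, e@B1}

Answer: {a@B1, c@B1, e@B1}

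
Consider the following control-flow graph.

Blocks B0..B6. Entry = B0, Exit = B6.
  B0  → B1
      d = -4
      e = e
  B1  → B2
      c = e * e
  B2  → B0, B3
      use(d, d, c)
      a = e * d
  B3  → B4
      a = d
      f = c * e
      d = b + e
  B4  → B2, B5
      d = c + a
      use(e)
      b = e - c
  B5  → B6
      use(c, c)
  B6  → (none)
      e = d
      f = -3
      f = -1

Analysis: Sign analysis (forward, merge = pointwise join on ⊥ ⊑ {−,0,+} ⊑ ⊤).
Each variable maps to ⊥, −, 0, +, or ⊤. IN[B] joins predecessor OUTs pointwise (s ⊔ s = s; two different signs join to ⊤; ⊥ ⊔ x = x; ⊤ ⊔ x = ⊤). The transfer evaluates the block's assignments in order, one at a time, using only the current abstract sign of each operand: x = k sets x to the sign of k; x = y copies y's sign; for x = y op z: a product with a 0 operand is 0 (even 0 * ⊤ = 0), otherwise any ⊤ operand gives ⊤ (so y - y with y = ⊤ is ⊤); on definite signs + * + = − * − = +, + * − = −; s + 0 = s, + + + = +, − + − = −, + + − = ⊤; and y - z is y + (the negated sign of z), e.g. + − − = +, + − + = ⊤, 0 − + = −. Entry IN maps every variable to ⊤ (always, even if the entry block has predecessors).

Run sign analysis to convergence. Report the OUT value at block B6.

Converged values:
  B0:  IN=(all ⊤)  OUT={d:-; rest ⊤}
  B1:  IN={d:-; rest ⊤}  OUT={d:-; rest ⊤}
  B2:  IN=(all ⊤)  OUT=(all ⊤)
  B3:  IN=(all ⊤)  OUT=(all ⊤)
  B4:  IN=(all ⊤)  OUT=(all ⊤)
  B5:  IN=(all ⊤)  OUT=(all ⊤)
  B6:  IN=(all ⊤)  OUT={f:-; rest ⊤}

Merge at B6: IN[B6] = OUT[B5] = {a: ⊤, b: ⊤, c: ⊤, d: ⊤, e: ⊤, f: ⊤}
Applying B6's transfer function to that IN value gives OUT[B6] (row B6 above).

Answer: {a: ⊤, b: ⊤, c: ⊤, d: ⊤, e: ⊤, f: -}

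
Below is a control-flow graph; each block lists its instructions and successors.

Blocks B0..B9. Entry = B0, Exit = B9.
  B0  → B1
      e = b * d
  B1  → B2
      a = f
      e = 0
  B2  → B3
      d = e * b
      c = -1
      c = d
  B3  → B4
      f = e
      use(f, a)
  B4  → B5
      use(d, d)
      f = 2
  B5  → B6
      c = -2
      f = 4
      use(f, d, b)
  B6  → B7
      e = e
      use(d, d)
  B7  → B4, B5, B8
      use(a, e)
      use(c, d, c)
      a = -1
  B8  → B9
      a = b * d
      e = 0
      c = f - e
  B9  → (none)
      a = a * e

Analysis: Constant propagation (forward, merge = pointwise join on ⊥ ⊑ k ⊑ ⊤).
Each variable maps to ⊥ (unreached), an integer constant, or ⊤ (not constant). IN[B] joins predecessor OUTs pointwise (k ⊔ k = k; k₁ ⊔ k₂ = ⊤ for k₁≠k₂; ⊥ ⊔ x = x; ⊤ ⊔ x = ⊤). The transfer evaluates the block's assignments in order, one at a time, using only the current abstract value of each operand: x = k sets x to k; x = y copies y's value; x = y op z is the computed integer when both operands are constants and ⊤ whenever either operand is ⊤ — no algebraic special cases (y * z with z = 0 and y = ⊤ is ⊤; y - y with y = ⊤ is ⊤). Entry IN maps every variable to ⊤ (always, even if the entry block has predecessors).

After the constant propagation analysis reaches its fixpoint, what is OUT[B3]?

Per-block solution:
  B0: | IN=(all ⊤) | OUT=(all ⊤)
  B1: | IN=(all ⊤) | OUT={e:0; rest ⊤}
  B2: | IN={e:0; rest ⊤} | OUT={e:0; rest ⊤}
  B3: | IN={e:0; rest ⊤} | OUT={e:0, f:0; rest ⊤}
  B4: | IN={e:0; rest ⊤} | OUT={e:0, f:2; rest ⊤}
  B5: | IN={e:0; rest ⊤} | OUT={c:-2, e:0, f:4; rest ⊤}
  B6: | IN={c:-2, e:0, f:4; rest ⊤} | OUT={c:-2, e:0, f:4; rest ⊤}
  B7: | IN={c:-2, e:0, f:4; rest ⊤} | OUT={a:-1, c:-2, e:0, f:4; rest ⊤}
  B8: | IN={a:-1, c:-2, e:0, f:4; rest ⊤} | OUT={c:4, e:0, f:4; rest ⊤}
  B9: | IN={c:4, e:0, f:4; rest ⊤} | OUT={c:4, e:0, f:4; rest ⊤}

Merge at B3: IN[B3] = OUT[B2] = {a: ⊤, b: ⊤, c: ⊤, d: ⊤, e: 0, f: ⊤}
Applying B3's transfer function to that IN value gives OUT[B3] (row B3 above).

Answer: {a: ⊤, b: ⊤, c: ⊤, d: ⊤, e: 0, f: 0}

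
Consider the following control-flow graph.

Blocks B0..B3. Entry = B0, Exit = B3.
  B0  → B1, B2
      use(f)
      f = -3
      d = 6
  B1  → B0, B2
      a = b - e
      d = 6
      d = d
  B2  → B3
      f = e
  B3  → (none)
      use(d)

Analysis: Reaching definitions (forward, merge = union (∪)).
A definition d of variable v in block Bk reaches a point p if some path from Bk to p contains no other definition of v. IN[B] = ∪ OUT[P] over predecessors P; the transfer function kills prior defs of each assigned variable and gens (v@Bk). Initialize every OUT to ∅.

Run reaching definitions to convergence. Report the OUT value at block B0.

Fixpoint table:
  B0:   IN={a@B1, d@B1, f@B0}   OUT={a@B1, d@B0, f@B0}
  B1:   IN={a@B1, d@B0, f@B0}   OUT={a@B1, d@B1, f@B0}
  B2:   IN={a@B1, d@B0, d@B1, f@B0}   OUT={a@B1, d@B0, d@B1, f@B2}
  B3:   IN={a@B1, d@B0, d@B1, f@B2}   OUT={a@B1, d@B0, d@B1, f@B2}

Merge at B0 (entry node, so the boundary value {} is joined with the incoming edge(s)): IN[B0] = {} ⊔ OUT[B1] = {a@B1, d@B1, f@B0}
Applying B0's transfer function to that IN value gives OUT[B0] (row B0 above).

Answer: {a@B1, d@B0, f@B0}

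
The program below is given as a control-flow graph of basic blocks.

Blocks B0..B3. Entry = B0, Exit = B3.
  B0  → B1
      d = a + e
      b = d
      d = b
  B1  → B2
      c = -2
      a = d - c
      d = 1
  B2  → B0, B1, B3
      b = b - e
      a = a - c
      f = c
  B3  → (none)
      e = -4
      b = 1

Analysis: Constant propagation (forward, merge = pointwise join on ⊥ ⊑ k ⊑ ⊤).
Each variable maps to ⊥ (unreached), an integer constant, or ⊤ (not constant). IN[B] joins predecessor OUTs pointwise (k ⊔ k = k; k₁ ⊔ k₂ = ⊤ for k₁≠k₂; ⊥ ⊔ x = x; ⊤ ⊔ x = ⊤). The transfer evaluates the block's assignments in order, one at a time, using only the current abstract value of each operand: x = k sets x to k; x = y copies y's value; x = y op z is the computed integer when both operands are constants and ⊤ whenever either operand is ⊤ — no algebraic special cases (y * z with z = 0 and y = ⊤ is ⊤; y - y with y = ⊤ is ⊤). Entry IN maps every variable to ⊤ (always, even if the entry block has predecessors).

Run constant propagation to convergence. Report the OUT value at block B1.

Per-block solution:
  B0:  IN=(all ⊤)  OUT=(all ⊤)
  B1:  IN=(all ⊤)  OUT={c:-2, d:1; rest ⊤}
  B2:  IN={c:-2, d:1; rest ⊤}  OUT={c:-2, d:1, f:-2; rest ⊤}
  B3:  IN={c:-2, d:1, f:-2; rest ⊤}  OUT={b:1, c:-2, d:1, e:-4, f:-2; rest ⊤}

Merge at B1: IN[B1] = OUT[B0] ⊔ OUT[B2] = {a: ⊤, b: ⊤, c: ⊤, d: ⊤, e: ⊤, f: ⊤}
Applying B1's transfer function to that IN value gives OUT[B1] (row B1 above).

Answer: {a: ⊤, b: ⊤, c: -2, d: 1, e: ⊤, f: ⊤}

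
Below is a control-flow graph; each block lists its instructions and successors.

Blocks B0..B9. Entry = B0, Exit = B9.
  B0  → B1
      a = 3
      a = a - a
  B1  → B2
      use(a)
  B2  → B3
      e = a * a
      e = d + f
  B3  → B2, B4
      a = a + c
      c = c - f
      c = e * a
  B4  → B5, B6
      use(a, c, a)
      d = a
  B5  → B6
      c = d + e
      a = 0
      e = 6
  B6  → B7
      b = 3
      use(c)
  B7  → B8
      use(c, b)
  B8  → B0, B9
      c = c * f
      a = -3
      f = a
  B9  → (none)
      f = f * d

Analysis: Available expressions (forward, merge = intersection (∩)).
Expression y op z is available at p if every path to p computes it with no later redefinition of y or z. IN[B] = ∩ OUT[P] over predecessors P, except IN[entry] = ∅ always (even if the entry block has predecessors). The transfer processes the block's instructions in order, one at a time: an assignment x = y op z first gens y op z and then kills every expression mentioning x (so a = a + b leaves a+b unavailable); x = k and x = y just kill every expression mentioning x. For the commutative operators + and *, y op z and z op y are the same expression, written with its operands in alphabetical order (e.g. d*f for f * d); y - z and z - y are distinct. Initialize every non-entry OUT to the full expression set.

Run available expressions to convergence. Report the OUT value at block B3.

Answer: {a*e, d+f}

Derivation:
Per-block solution:
  B0: | IN={} | OUT={}
  B1: | IN={} | OUT={}
  B2: | IN={} | OUT={a*a, d+f}
  B3: | IN={a*a, d+f} | OUT={a*e, d+f}
  B4: | IN={a*e, d+f} | OUT={a*e}
  B5: | IN={a*e} | OUT={}
  B6: | IN={} | OUT={}
  B7: | IN={} | OUT={}
  B8: | IN={} | OUT={}
  B9: | IN={} | OUT={}

Merge at B3: IN[B3] = OUT[B2] = {a*a, d+f}
Applying B3's transfer function to that IN value gives OUT[B3] (row B3 above).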